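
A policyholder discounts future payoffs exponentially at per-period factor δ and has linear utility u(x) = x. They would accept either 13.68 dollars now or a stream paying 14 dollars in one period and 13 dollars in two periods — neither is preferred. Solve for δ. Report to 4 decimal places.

Equating present values: 13.68 = 14δ + 13δ².
Rearranged: 13δ² + 14δ − 13.68 = 0.
By the quadratic formula (taking the positive root), δ = (−14 + √907.36) / 26 ≈ 0.6201.

δ ≈ 0.6201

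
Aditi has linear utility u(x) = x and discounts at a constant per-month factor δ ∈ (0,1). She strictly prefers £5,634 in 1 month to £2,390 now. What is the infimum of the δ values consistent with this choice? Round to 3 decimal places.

Comparing present values: 2390 < δ·5634.
So δ > 2390/5634 = 0.42421.

δ > 0.424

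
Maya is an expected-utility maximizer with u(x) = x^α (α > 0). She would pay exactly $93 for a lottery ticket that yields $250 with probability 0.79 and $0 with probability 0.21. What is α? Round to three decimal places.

The lottery's expected utility is 0.79·u(250) + 0.21·u(0) = 0.79·250^α (since u(0) = 0 for α > 0).
Equating: 93^α = 0.79·250^α, i.e. 0.3720^α = 0.79.
Taking logs: α·ln(93/250) = ln(0.79), so α = -0.235722 / -0.988861 ≈ 0.238.

α ≈ 0.238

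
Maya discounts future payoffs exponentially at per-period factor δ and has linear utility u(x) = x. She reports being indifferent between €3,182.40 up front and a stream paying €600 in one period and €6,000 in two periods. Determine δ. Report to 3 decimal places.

δ ≈ 0.680

Present value of the stream is 600·δ + 6000·δ². Indifference gives 600δ + 6000δ² = 3182.40.
Rearranged: 6000δ² + 600δ − 3182.40 = 0.
δ = (−600 + √(600² + 4·6000·3182.40)) / (2·6000) = (−600 + √76737600.00) / 12000 ≈ 0.680.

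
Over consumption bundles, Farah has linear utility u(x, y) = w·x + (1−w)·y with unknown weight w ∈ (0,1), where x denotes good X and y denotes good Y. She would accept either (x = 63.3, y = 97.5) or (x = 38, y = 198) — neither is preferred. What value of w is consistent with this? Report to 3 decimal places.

u(63.3,97.5) = u(38,198) means w·63.3 + (1−w)·97.5 = w·38 + (1−w)·198.
w·(63.3−38) = (1−w)·(198−97.5), i.e. w·25.3 = (1−w)·100.5.
Hence w = 100.5/(25.3+100.5) = 100.5/125.8 = 0.799.

w = 0.799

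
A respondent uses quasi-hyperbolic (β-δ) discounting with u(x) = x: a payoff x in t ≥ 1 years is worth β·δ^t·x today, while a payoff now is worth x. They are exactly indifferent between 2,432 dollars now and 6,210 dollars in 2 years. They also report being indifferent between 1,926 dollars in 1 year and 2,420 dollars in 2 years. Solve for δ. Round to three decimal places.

δ ≈ 0.796

Both payoffs in the second observation are in the future, so β drops out: δ^1·1926 = δ^2·2420 ⇒ δ = 1926/2420 = 0.79587.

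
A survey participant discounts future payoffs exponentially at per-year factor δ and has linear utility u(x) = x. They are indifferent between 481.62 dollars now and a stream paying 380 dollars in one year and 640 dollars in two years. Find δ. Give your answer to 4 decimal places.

Present value of the stream is 380·δ + 640·δ². Indifference gives 380δ + 640δ² = 481.62.
Rearranged: 640δ² + 380δ − 481.62 = 0.
δ = (−380 + √(380² + 4·640·481.62)) / (2·640) = (−380 + √1377347.20) / 1280 ≈ 0.6200.

δ ≈ 0.6200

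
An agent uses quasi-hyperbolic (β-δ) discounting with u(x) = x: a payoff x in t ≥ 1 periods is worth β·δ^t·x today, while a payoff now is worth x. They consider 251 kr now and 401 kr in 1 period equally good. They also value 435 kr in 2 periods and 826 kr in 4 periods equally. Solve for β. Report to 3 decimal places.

β ≈ 0.863

The second indifference involves only future payoffs, so β cancels: β·δ^2·435 = β·δ^4·826, giving δ^2 = 435/826 = 0.52663, so δ = 0.72570.
Now use the now-vs-future pair: 251 = β·δ·401 gives β = 251/(0.72570·401) ≈ 0.863.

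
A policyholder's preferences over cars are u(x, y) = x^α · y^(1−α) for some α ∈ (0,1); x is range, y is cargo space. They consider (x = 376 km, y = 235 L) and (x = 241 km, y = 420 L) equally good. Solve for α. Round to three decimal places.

α ≈ 0.566

The Cobb–Douglas utilities coincide, so 376^α·235^(1−α) = 241^α·420^(1−α).
(376/241)^α = (420/235)^(1−α); take logs: α·ln(376/241) = (1−α)·ln(420/235), i.e. α·0.444792 = (1−α)·0.580669.
Thus α·(1.025461) = 0.580669, so α = 0.580669/1.025461 ≈ 0.566.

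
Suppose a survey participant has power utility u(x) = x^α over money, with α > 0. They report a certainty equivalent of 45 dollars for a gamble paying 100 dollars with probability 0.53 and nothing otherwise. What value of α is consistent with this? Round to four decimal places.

EU(lottery) = 0.53·100^α + 0.47·0 = 0.53·100^α.
Indifference: 45^α = 0.53·100^α, so (45/100)^α = 0.53.
Take logs: α = ln 0.53 / ln(45/100) ≈ 0.795081.

α ≈ 0.7951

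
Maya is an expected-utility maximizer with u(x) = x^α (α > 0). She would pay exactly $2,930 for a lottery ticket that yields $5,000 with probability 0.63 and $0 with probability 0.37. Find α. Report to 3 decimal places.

α ≈ 0.865

The lottery's expected utility is 0.63·u(5000) + 0.37·u(0) = 0.63·5000^α (since u(0) = 0 for α > 0).
Indifference: 2930^α = 0.63·5000^α, so (2930/5000)^α = 0.63.
α = ln(0.63) / ln(2930/5000) = -0.462035/-0.534435 ≈ 0.865.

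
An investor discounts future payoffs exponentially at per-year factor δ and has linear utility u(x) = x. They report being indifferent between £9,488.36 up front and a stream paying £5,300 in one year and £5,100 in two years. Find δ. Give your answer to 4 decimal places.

δ ≈ 0.9400

Present value of the stream is 5300·δ + 5100·δ². Indifference gives 5300δ + 5100δ² = 9488.36.
So 5100δ² + 5300δ − 9488.36 = 0.
The positive root is δ = [−5300 + √(5300² + 4·5100·9488.36)] / (2·5100) = (−5300 + 14888.000)/10200 ≈ 0.9400.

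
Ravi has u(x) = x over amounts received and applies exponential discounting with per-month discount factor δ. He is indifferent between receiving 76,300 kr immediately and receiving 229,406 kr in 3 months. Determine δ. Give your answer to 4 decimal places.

δ ≈ 0.6929

The payoff in 3 months is discounted by δ^3, so u(76300) = δ^3·u(229406) and δ^3 = u(76300)/u(229406).
With u(x) = x: δ^3 = 76300/229406 = 0.33260.
Taking the cube root: δ = 0.33260^(1/3) ≈ 0.6929.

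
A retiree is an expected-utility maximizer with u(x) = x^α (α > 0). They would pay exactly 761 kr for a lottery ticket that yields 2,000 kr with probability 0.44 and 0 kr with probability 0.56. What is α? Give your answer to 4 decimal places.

Since u(0) = 0, the lottery's EU is 0.44·2000^α.
Setting u(761) equal to that: 761^α = 0.44·2000^α ⇒ (761/2000)^α = 0.44.
Take logs: α = ln 0.44 / ln(761/2000) ≈ 0.849640.

α ≈ 0.8496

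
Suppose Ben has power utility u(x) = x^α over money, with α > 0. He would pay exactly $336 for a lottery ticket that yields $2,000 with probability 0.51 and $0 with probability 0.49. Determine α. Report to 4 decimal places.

The lottery's expected utility is 0.51·u(2000) + 0.49·u(0) = 0.51·2000^α (since u(0) = 0 for α > 0).
Equating: 336^α = 0.51·2000^α, i.e. 0.1680^α = 0.51.
α = ln(0.51) / ln(336/2000) = -0.6733446/-1.7837913 ≈ 0.3775.

α ≈ 0.3775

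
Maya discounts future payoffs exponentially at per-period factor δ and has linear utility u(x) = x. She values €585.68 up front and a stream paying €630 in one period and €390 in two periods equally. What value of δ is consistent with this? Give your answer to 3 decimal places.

δ ≈ 0.660

Equating present values: 585.68 = 630δ + 390δ².
That is, 390δ² + 630δ − 585.68 = 0, a quadratic in δ.
δ = (−630 + √(630² + 4·390·585.68)) / (2·390) = (−630 + √1310560.80) / 780 ≈ 0.660.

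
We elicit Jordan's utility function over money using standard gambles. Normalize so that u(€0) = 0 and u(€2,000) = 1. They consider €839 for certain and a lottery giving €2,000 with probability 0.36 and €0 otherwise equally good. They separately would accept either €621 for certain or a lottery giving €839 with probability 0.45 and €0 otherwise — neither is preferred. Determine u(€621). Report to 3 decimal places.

First, u(€839) = 0.36·u(€2,000) + 0.64·u(€0) = 0.36.
Then u(€621) = 0.45·u(€839) + 0.55·u(€0) = 0.45·0.36 + 0.55·0.00 = 0.1620.

0.162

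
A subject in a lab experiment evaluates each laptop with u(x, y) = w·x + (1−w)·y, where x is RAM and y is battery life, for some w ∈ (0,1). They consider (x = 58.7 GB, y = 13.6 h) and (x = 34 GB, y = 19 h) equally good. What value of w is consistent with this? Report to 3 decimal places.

w = 0.179

u(58.7,13.6) = u(34,19) means w·58.7 + (1−w)·13.6 = w·34 + (1−w)·19.
Collecting terms: w·24.7 = (1−w)·5.4.
The marginal rate of substitution is 5.4/24.7, so w = 5.4/(24.7+5.4) = 0.179.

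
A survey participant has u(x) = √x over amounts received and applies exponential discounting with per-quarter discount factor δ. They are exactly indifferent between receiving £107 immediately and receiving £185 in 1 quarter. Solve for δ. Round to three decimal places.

Equating discounted utilities: u(107) = δ·u(185) ⇒ δ = u(107)/u(185).
Since u(x) = √x, δ = √(107/185) = 0.76051.

δ ≈ 0.761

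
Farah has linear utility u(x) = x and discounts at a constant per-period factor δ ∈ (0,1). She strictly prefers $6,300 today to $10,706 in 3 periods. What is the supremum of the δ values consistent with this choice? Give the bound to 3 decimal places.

Under u(x) = x this choice says 6300 > δ^3·10706.
Dividing by 10706: δ^3 < 0.58846. Both sides are positive, so the cube root keeps the direction.
δ < (6300/10706)^(1/3) ≈ 0.838.

δ < 0.838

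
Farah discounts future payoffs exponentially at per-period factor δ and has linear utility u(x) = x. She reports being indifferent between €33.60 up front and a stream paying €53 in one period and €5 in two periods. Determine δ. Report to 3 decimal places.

The stream is worth 53δ + 5δ² today, so 53δ + 5δ² = 33.60.
That is, 5δ² + 53δ − 33.60 = 0, a quadratic in δ.
By the quadratic formula (taking the positive root), δ = (−53 + √3481.00) / 10 ≈ 0.600.

δ ≈ 0.600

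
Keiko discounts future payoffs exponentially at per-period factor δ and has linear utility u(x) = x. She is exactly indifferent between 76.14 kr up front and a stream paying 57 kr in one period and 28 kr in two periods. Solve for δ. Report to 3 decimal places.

The stream is worth 57δ + 28δ² today, so 57δ + 28δ² = 76.14.
So 28δ² + 57δ − 76.14 = 0.
δ = (−57 + √(57² + 4·28·76.14)) / (2·28) = (−57 + √11776.68) / 56 ≈ 0.920.

δ ≈ 0.920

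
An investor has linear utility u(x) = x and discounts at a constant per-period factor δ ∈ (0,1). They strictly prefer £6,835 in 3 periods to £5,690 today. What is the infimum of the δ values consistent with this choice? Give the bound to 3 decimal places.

δ > 0.941

The preference means 5690 < δ^3·6835.
Hence δ^3 > 5690/6835 = 0.83248, and x ↦ x^(1/3) is increasing on (0,∞).
δ > 0.83248^(1/3) = 0.941.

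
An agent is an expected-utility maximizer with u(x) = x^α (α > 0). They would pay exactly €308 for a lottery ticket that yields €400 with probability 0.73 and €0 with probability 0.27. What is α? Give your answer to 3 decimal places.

α ≈ 1.204

EU(lottery) = 0.73·400^α + 0.27·0 = 0.73·400^α.
Indifference: 308^α = 0.73·400^α, so (308/400)^α = 0.73.
α = ln(0.73) / ln(308/400) = -0.314711/-0.261365 ≈ 1.204.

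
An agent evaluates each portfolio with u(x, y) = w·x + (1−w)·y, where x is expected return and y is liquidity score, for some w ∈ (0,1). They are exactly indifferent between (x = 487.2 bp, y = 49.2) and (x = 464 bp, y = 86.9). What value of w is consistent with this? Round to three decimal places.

Indifference: w·487.2 + (1−w)·49.2 = w·464 + (1−w)·86.9.
Collecting terms: w·23.2 = (1−w)·37.7.
Hence w = 37.7/(23.2+37.7) = 37.7/60.9 = 0.619.

w = 0.619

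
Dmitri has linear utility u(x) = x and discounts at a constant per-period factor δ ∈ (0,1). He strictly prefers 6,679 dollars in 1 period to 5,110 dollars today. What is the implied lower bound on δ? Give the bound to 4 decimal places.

δ > 0.7651

Under u(x) = x this choice says 5110 < δ·6679.
Dividing through by 6679 gives δ > 0.76508.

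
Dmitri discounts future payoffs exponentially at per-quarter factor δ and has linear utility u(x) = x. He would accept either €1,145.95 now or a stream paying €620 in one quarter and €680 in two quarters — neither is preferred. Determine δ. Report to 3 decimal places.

Equating present values: 1145.95 = 620δ + 680δ².
So 680δ² + 620δ − 1145.95 = 0.
By the quadratic formula (taking the positive root), δ = (−620 + √3501384.00) / 1360 ≈ 0.920.

δ ≈ 0.920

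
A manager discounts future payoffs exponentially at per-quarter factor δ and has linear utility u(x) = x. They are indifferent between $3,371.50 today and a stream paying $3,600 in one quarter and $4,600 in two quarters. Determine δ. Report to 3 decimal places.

δ ≈ 0.550

The stream is worth 3600δ + 4600δ² today, so 3600δ + 4600δ² = 3371.50.
So 4600δ² + 3600δ − 3371.50 = 0.
The positive root is δ = [−3600 + √(3600² + 4·4600·3371.50)] / (2·4600) = (−3600 + 8660.000)/9200 ≈ 0.550.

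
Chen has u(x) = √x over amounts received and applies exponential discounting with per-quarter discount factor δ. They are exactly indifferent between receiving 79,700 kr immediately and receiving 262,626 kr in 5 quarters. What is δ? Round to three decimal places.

δ ≈ 0.888

Indifference means u(79700) = δ^5 · u(262626), so δ^5 = u(79700)/u(262626).
With u(x) = √x: δ^5 = √79700/√262626 = √(79700/262626) = 0.55088.
Hence δ = (0.55088)^(1/5) = 0.88759.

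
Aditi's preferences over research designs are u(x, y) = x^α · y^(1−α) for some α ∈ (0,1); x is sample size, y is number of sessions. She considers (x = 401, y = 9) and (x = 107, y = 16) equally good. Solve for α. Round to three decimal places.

Indifference: 401^α · 9^(1−α) = 107^α · 16^(1−α).
(401/107)^α = (16/9)^(1−α); take logs: α·ln(401/107) = (1−α)·ln(16/9), i.e. α·1.321133 = (1−α)·0.575364.
Thus α·(1.896497) = 0.575364, so α = 0.575364/1.896497 ≈ 0.303.

α ≈ 0.303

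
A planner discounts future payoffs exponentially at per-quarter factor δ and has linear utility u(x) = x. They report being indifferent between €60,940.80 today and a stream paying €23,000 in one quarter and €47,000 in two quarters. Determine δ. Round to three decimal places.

Present value of the stream is 23000·δ + 47000·δ². Indifference gives 23000δ + 47000δ² = 60940.80.
So 47000δ² + 23000δ − 60940.80 = 0.
The positive root is δ = [−23000 + √(23000² + 4·47000·60940.80)] / (2·47000) = (−23000 + 109480.000)/94000 ≈ 0.920.

δ ≈ 0.920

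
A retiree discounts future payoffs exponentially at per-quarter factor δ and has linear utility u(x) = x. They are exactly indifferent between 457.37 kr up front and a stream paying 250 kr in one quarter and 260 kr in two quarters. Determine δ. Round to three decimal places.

δ ≈ 0.930

Equating present values: 457.37 = 250δ + 260δ².
So 260δ² + 250δ − 457.37 = 0.
By the quadratic formula (taking the positive root), δ = (−250 + √538164.80) / 520 ≈ 0.930.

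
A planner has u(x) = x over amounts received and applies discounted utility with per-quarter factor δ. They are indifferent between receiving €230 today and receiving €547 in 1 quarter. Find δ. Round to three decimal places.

Indifference means u(230) = δ · u(547), so δ = u(230)/u(547).
With u(x) = x: δ = 230/547 = 0.42048.

δ ≈ 0.420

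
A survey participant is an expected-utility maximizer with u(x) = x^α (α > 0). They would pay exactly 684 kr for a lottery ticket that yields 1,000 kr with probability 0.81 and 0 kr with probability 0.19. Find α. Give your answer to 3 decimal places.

α ≈ 0.555

EU(lottery) = 0.81·1000^α + 0.19·0 = 0.81·1000^α.
Indifference: 684^α = 0.81·1000^α, so (684/1000)^α = 0.81.
Taking logs: α·ln(684/1000) = ln(0.81), so α = -0.210721 / -0.379797 ≈ 0.555.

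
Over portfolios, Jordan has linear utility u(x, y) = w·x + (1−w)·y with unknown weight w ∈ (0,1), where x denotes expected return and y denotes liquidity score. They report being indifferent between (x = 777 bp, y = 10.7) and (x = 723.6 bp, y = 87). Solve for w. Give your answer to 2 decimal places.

w = 0.59

u(777,10.7) = u(723.6,87) means w·777 + (1−w)·10.7 = w·723.6 + (1−w)·87.
w·(777−723.6) = (1−w)·(87−10.7), i.e. w·53.4 = (1−w)·76.3.
Hence w = 76.3/(53.4+76.3) = 76.3/129.7 = 0.59.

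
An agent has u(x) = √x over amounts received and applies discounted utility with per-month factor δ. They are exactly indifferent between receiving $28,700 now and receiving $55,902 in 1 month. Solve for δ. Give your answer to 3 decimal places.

The payoff in 1 month is discounted by δ, so u(28700) = δ·u(55902) and δ = u(28700)/u(55902).
Since u(x) = √x, δ = √(28700/55902) = 0.71652.

δ ≈ 0.717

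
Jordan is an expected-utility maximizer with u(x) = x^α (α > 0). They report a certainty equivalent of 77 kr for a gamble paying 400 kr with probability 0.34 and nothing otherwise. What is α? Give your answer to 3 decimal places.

The lottery's expected utility is 0.34·u(400) + 0.66·u(0) = 0.34·400^α (since u(0) = 0 for α > 0).
Setting u(77) equal to that: 77^α = 0.34·400^α ⇒ (77/400)^α = 0.34.
α = ln(0.34) / ln(77/400) = -1.078810/-1.647659 ≈ 0.655.

α ≈ 0.655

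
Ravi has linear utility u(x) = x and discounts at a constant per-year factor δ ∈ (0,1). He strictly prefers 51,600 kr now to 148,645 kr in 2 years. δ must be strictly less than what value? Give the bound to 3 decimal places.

δ < 0.589

The preference means 51600 > δ^2·148645.
Hence δ^2 < 51600/148645 = 0.34714, and x ↦ x^(1/2) is increasing on (0,∞).
δ < 0.34714^(1/2) = 0.589.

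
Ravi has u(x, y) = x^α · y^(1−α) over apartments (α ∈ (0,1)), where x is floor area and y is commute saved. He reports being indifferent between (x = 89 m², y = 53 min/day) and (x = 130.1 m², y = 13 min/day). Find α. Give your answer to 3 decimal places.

α ≈ 0.787

The Cobb–Douglas utilities coincide, so 89^α·53^(1−α) = 130.1^α·13^(1−α).
Rearrange to (89/130.1)^α = (13/53)^(1−α) and take logs: α·-0.379667 = (1−α)·-1.405343.
Thus α·(-1.785010) = -1.405343, so α = -1.405343/-1.785010 ≈ 0.787.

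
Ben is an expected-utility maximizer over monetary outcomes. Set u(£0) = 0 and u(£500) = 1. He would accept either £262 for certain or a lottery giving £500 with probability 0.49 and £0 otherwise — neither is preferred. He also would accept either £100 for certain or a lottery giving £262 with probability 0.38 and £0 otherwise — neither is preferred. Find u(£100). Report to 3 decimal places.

0.186

From the first indifference, u(£262) = 0.49·u(£500) + 0.51·u(£0) = 0.49·1 + 0.51·0 = 0.49.
The second indifference gives u(£100) = 0.38·u(£262) + 0.62·u(£0) = 0.38·0.49 + 0.62·0.00 = 0.1862.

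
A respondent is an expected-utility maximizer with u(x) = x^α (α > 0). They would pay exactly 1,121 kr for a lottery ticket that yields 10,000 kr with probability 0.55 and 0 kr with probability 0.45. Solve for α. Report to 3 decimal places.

α ≈ 0.273

EU(lottery) = 0.55·10000^α + 0.45·0 = 0.55·10000^α.
Indifference: 1121^α = 0.55·10000^α, so (1121/10000)^α = 0.55.
Taking logs: α·ln(1121/10000) = ln(0.55), so α = -0.597837 / -2.188364 ≈ 0.273.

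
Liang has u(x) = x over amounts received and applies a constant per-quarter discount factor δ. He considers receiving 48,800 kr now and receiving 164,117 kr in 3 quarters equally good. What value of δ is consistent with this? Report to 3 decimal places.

δ ≈ 0.667

The payoff in 3 quarters is discounted by δ^3, so u(48800) = δ^3·u(164117) and δ^3 = u(48800)/u(164117).
With u(x) = x: δ^3 = 48800/164117 = 0.29735.
So δ = 0.29735^(1/3) ≈ 0.667.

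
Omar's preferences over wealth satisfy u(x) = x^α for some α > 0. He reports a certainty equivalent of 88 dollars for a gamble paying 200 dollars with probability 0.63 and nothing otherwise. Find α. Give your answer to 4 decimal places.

The lottery's expected utility is 0.63·u(200) + 0.37·u(0) = 0.63·200^α (since u(0) = 0 for α > 0).
Indifference: 88^α = 0.63·200^α, so (88/200)^α = 0.63.
Taking logs: α·ln(88/200) = ln(0.63), so α = -0.4620355 / -0.8209806 ≈ 0.5628.

α ≈ 0.5628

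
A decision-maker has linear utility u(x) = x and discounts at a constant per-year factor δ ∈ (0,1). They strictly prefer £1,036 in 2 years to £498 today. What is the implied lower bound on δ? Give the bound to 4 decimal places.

Comparing present values: 498 < δ^2·1036.
So δ^2 > 498/1036 = 0.48069; taking the square root of both positive sides preserves the inequality.
δ > 0.48069^(1/2) = 0.6933.

δ > 0.6933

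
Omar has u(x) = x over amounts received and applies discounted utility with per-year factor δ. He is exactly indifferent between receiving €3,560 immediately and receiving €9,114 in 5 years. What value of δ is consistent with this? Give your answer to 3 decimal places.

δ ≈ 0.829

The payoff in 5 years is discounted by δ^5, so u(3560) = δ^5·u(9114) and δ^5 = u(3560)/u(9114).
With u(x) = x: δ^5 = 3560/9114 = 0.39061.
So δ = 0.39061^(1/5) ≈ 0.829.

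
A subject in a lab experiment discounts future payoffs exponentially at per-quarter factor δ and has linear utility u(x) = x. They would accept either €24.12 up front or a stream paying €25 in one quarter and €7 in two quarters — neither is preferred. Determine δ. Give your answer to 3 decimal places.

Present value of the stream is 25·δ + 7·δ². Indifference gives 25δ + 7δ² = 24.12.
That is, 7δ² + 25δ − 24.12 = 0, a quadratic in δ.
By the quadratic formula (taking the positive root), δ = (−25 + √1300.36) / 14 ≈ 0.790.

δ ≈ 0.790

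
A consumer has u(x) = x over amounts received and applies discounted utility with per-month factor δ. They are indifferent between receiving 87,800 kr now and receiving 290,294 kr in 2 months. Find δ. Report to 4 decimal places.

δ ≈ 0.5500

Indifference means u(87800) = δ^2 · u(290294), so δ^2 = u(87800)/u(290294).
With u(x) = x: δ^2 = 87800/290294 = 0.30245.
Taking the square root: δ = 0.30245^(1/2) ≈ 0.5500.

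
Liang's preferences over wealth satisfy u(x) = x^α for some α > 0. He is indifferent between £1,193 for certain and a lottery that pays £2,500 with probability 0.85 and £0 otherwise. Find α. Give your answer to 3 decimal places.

α ≈ 0.220

Since u(0) = 0, the lottery's EU is 0.85·2500^α.
Indifference: 1193^α = 0.85·2500^α, so (1193/2500)^α = 0.85.
Take logs: α = ln 0.85 / ln(1193/2500) ≈ 0.21967.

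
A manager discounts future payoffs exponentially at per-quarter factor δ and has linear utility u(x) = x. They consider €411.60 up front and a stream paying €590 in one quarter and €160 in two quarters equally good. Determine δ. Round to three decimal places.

Present value of the stream is 590·δ + 160·δ². Indifference gives 590δ + 160δ² = 411.60.
That is, 160δ² + 590δ − 411.60 = 0, a quadratic in δ.
By the quadratic formula (taking the positive root), δ = (−590 + √611524.00) / 320 ≈ 0.600.

δ ≈ 0.600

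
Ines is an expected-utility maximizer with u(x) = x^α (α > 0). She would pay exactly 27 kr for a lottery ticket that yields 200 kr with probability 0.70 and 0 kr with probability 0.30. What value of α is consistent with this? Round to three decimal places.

α ≈ 0.178

EU(lottery) = 0.70·200^α + 0.30·0 = 0.70·200^α.
Setting u(27) equal to that: 27^α = 0.70·200^α ⇒ (27/200)^α = 0.70.
Take logs: α = ln 0.70 / ln(27/200) ≈ 0.17812.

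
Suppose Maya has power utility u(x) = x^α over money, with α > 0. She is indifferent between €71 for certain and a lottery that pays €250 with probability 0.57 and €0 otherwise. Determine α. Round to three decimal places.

EU(lottery) = 0.57·250^α + 0.43·0 = 0.57·250^α.
Setting u(71) equal to that: 71^α = 0.57·250^α ⇒ (71/250)^α = 0.57.
Taking logs: α·ln(71/250) = ln(0.57), so α = -0.562119 / -1.258781 ≈ 0.447.

α ≈ 0.447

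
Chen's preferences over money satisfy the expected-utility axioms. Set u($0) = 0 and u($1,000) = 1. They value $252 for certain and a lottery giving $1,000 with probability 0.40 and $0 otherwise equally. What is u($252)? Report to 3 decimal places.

0.400

The indifference gives u($252) = 0.40·u($1,000) + 0.60·u($0) = 0.40·1 + 0.60·0 = 0.40.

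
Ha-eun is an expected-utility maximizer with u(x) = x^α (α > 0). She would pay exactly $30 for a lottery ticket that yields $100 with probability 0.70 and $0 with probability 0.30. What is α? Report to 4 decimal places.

α ≈ 0.2962

The lottery's expected utility is 0.70·u(100) + 0.30·u(0) = 0.70·100^α (since u(0) = 0 for α > 0).
Setting u(30) equal to that: 30^α = 0.70·100^α ⇒ (30/100)^α = 0.70.
α = ln(0.70) / ln(30/100) = -0.3566749/-1.2039728 ≈ 0.2962.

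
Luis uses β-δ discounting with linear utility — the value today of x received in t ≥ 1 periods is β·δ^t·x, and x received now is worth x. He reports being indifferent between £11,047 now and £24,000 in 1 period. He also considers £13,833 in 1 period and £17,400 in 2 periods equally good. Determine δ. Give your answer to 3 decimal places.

δ ≈ 0.795

Both payoffs in the second observation are in the future, so β drops out: δ^1·13833 = δ^2·17400 ⇒ δ = 13833/17400 = 0.79500.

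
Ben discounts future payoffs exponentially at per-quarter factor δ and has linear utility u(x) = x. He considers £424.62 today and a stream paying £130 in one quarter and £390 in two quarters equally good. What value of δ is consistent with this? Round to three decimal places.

δ ≈ 0.890

Present value of the stream is 130·δ + 390·δ². Indifference gives 130δ + 390δ² = 424.62.
Rearranged: 390δ² + 130δ − 424.62 = 0.
δ = (−130 + √(130² + 4·390·424.62)) / (2·390) = (−130 + √679307.20) / 780 ≈ 0.890.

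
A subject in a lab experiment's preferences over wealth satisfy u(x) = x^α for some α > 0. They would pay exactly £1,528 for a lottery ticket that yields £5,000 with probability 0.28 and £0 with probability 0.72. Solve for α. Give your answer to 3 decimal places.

α ≈ 1.074

The lottery's expected utility is 0.28·u(5000) + 0.72·u(0) = 0.28·5000^α (since u(0) = 0 for α > 0).
Equating: 1528^α = 0.28·5000^α, i.e. 0.3056^α = 0.28.
α = ln(0.28) / ln(1528/5000) = -1.272966/-1.185478 ≈ 1.074.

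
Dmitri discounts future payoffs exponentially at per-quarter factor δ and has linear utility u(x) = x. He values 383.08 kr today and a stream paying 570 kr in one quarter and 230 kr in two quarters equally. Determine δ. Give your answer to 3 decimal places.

δ ≈ 0.550

Present value of the stream is 570·δ + 230·δ². Indifference gives 570δ + 230δ² = 383.08.
That is, 230δ² + 570δ − 383.08 = 0, a quadratic in δ.
The positive root is δ = [−570 + √(570² + 4·230·383.08)] / (2·230) = (−570 + 823.003)/460 ≈ 0.550.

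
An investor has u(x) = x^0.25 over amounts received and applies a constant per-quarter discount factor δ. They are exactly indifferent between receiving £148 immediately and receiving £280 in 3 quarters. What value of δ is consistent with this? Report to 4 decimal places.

δ ≈ 0.9483

Indifference means u(148) = δ^3 · u(280), so δ^3 = u(148)/u(280).
With u(x) = x^0.25: δ^3 = 148^0.25/280^0.25 = (148/280)^0.25 = 0.85266.
Taking the cube root: δ = 0.85266^(1/3) ≈ 0.9483.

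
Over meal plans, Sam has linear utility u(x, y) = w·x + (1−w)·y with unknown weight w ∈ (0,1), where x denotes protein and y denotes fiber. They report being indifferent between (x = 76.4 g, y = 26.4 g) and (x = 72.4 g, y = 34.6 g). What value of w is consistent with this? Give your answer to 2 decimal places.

w = 0.67

Indifference: w·76.4 + (1−w)·26.4 = w·72.4 + (1−w)·34.6.
Rearranging, 4·w − 8.2·(1−w) = 0.
So w/(1−w) = 8.2/4 = 2.0500, giving w = 8.2/(4+8.2) = 0.67.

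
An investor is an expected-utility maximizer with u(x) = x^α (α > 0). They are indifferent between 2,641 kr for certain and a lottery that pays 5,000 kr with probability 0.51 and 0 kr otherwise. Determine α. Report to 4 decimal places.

EU(lottery) = 0.51·5000^α + 0.49·0 = 0.51·5000^α.
Setting u(2641) equal to that: 2641^α = 0.51·5000^α ⇒ (2641/5000)^α = 0.51.
Taking logs: α·ln(2641/5000) = ln(0.51), so α = -0.6733446 / -0.6382803 ≈ 1.0549.

α ≈ 1.0549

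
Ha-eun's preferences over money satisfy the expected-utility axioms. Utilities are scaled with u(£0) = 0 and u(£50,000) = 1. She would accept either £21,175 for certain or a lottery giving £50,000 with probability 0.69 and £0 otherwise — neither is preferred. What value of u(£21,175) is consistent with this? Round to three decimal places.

0.690

The indifference gives u(£21,175) = 0.69·u(£50,000) + 0.31·u(£0) = 0.69·1 + 0.31·0 = 0.69.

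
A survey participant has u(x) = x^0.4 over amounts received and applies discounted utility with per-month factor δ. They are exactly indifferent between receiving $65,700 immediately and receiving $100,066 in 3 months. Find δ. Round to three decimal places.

δ ≈ 0.945

Equating discounted utilities: u(65700) = δ^3·u(100066) ⇒ δ^3 = u(65700)/u(100066).
Since u(x) = x^0.4, δ^3 = (65700/100066)^0.4 = 0.65657^0.4 = 0.84511.
Hence δ = (0.84511)^(1/3) = 0.94545.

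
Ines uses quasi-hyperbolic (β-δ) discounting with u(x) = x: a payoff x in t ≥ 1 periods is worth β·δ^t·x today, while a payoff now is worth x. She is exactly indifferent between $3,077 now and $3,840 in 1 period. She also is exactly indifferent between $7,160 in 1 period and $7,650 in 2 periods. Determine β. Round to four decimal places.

β ≈ 0.8561

The second indifference involves only future payoffs, so β cancels: β·δ^1·7160 = β·δ^2·7650, giving δ = 7160/7650 = 0.93595.
Now use the now-vs-future pair: 3077 = β·δ·3840 gives β = 3077/(0.93595·3840) ≈ 0.8561.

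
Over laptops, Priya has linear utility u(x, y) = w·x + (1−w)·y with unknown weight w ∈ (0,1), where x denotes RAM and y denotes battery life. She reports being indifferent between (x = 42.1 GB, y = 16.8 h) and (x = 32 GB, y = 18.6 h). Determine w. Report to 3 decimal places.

w = 0.151

Indifference: w·42.1 + (1−w)·16.8 = w·32 + (1−w)·18.6.
Rearranging, 10.1·w − 1.8·(1−w) = 0.
The marginal rate of substitution is 1.8/10.1, so w = 1.8/(10.1+1.8) = 0.151.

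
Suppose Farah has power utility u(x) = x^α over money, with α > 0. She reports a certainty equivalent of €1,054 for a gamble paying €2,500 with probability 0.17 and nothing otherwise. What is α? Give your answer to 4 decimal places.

EU(lottery) = 0.17·2500^α + 0.83·0 = 0.17·2500^α.
Equating: 1054^α = 0.17·2500^α, i.e. 0.4216^α = 0.17.
α = ln(0.17) / ln(1054/2500) = -1.7719568/-0.8636983 ≈ 2.0516.

α ≈ 2.0516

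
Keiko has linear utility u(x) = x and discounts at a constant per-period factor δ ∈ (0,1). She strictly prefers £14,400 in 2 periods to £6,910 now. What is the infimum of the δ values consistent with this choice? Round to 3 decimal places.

δ > 0.693

Comparing present values: 6910 < δ^2·14400.
Dividing by 14400: δ^2 > 0.47986. Both sides are positive, so the square root keeps the direction.
δ > 0.47986^(1/2) = 0.693.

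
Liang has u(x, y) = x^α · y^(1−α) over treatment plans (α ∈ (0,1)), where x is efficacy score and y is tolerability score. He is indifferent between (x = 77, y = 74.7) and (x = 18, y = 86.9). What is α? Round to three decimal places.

Indifference: 77^α · 74.7^(1−α) = 18^α · 86.9^(1−α).
(77/18)^α = (86.9/74.7)^(1−α); take logs: α·ln(77/18) = (1−α)·ln(86.9/74.7), i.e. α·1.453434 = (1−α)·0.151278.
Thus α·(1.604712) = 0.151278, so α = 0.151278/1.604712 ≈ 0.094.

α ≈ 0.094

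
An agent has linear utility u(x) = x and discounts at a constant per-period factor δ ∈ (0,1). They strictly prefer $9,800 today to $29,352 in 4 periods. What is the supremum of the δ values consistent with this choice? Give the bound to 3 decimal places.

The preference means 9800 > δ^4·29352.
Dividing by 29352: δ^4 < 0.33388. Both sides are positive, so the 4th root keeps the direction.
δ < (9800/29352)^(1/4) ≈ 0.760.

δ < 0.760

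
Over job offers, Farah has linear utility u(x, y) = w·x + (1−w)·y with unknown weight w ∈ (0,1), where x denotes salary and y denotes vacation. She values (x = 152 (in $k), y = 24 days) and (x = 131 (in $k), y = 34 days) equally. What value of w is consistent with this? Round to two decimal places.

Indifference: w·152 + (1−w)·24 = w·131 + (1−w)·34.
Collecting terms: w·21 = (1−w)·10.
So w/(1−w) = 10/21 = 0.4762, giving w = 10/(21+10) = 0.32.

w = 0.32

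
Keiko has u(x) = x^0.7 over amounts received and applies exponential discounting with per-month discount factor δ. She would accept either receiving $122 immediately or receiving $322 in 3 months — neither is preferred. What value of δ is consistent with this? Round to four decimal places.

δ ≈ 0.7974

The payoff in 3 months is discounted by δ^3, so u(122) = δ^3·u(322) and δ^3 = u(122)/u(322).
With u(x) = x^0.7: δ^3 = 122^0.7/322^0.7 = (122/322)^0.7 = 0.50694.
So δ = 0.50694^(1/3) ≈ 0.7974.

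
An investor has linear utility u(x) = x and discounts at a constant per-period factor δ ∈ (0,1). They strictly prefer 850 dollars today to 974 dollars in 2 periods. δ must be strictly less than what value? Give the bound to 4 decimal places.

δ < 0.9342

The preference means 850 > δ^2·974.
So δ^2 < 850/974 = 0.87269; taking the square root of both positive sides preserves the inequality.
δ < 0.87269^(1/2) = 0.9342.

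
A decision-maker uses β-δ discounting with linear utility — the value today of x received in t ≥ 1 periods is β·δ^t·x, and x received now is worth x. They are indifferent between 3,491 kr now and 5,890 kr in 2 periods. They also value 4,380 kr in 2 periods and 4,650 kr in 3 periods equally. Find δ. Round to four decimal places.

δ ≈ 0.9419

Both payoffs in the second observation are in the future, so β drops out: δ^2·4380 = δ^3·4650 ⇒ δ = 4380/4650 = 0.94194.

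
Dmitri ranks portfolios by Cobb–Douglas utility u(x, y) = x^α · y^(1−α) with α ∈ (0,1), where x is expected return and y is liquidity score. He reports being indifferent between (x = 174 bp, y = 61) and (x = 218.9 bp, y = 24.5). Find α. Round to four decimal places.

α ≈ 0.7989

Set the two utilities equal: 174^α·61^(1−α) = 218.9^α·24.5^(1−α).
(174/218.9)^α = (24.5/61)^(1−α); take logs: α·ln(174/218.9) = (1−α)·ln(24.5/61), i.e. α·-0.2295597 = (1−α)·-0.9122007.
Thus α·(-1.1417604) = -0.9122007, so α = -0.9122007/-1.1417604 ≈ 0.7989.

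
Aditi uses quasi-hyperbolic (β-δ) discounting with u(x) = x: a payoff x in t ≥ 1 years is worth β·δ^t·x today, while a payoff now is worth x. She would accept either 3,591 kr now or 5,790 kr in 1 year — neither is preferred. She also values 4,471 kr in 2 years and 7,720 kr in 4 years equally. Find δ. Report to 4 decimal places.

From the later pair, β·δ^2·4471 = β·δ^4·7720; dividing through, δ^2 = 4471/7720 = 0.57915, so δ = 0.76102.

δ ≈ 0.7610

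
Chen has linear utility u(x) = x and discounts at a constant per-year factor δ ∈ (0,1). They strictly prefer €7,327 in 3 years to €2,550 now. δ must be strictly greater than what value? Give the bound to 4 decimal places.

δ > 0.7034

Comparing present values: 2550 < δ^3·7327.
Hence δ^3 > 2550/7327 = 0.34803, and x ↦ x^(1/3) is increasing on (0,∞).
δ > (2550/7327)^(1/3) ≈ 0.7034.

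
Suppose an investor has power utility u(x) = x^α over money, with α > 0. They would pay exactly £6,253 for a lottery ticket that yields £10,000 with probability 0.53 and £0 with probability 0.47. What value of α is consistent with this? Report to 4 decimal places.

α ≈ 1.3522

EU(lottery) = 0.53·10000^α + 0.47·0 = 0.53·10000^α.
Setting u(6253) equal to that: 6253^α = 0.53·10000^α ⇒ (6253/10000)^α = 0.53.
α = ln(0.53) / ln(6253/10000) = -0.6348783/-0.4695237 ≈ 1.3522.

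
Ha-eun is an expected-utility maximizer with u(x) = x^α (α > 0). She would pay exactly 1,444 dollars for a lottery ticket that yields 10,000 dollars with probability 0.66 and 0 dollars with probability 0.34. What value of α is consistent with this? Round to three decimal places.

The lottery's expected utility is 0.66·u(10000) + 0.34·u(0) = 0.66·10000^α (since u(0) = 0 for α > 0).
Setting u(1444) equal to that: 1444^α = 0.66·10000^α ⇒ (1444/10000)^α = 0.66.
Taking logs: α·ln(1444/10000) = ln(0.66), so α = -0.415515 / -1.935168 ≈ 0.215.

α ≈ 0.215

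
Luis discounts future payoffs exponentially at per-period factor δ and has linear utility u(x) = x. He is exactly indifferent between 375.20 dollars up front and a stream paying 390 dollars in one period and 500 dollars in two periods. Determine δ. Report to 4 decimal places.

δ ≈ 0.5600

Equating present values: 375.20 = 390δ + 500δ².
So 500δ² + 390δ − 375.20 = 0.
δ = (−390 + √(390² + 4·500·375.20)) / (2·500) = (−390 + √902500.00) / 1000 ≈ 0.5600.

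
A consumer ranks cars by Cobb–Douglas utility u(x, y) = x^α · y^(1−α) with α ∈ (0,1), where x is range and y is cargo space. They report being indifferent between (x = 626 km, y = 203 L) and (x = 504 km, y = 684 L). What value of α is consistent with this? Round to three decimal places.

α ≈ 0.849

The Cobb–Douglas utilities coincide, so 626^α·203^(1−α) = 504^α·684^(1−α).
Taking logs: α·ln 626 + (1−α)·ln 203 = α·ln 504 + (1−α)·ln 684, i.e. α·0.216774 = (1−α)·1.214752.
Thus α·(1.431526) = 1.214752, so α = 1.214752/1.431526 ≈ 0.849.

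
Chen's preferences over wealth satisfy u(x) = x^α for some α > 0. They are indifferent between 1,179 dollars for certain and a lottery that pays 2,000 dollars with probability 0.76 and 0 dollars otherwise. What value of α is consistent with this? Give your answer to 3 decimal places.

Since u(0) = 0, the lottery's EU is 0.76·2000^α.
Equating: 1179^α = 0.76·2000^α, i.e. 0.5895^α = 0.76.
Take logs: α = ln 0.76 / ln(1179/2000) ≈ 0.51929.

α ≈ 0.519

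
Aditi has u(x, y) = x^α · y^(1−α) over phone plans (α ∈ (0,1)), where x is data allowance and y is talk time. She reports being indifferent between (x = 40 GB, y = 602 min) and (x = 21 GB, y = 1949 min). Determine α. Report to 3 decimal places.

The Cobb–Douglas utilities coincide, so 40^α·602^(1−α) = 21^α·1949^(1−α).
Taking logs: α·ln 40 + (1−α)·ln 602 = α·ln 21 + (1−α)·ln 1949, i.e. α·0.644357 = (1−α)·1.174814.
With A = 0.644357 and B = 1.174814: α·A = (1−α)·B, so α = B/(A+B) = 1.174814/1.819171 ≈ 0.646.

α ≈ 0.646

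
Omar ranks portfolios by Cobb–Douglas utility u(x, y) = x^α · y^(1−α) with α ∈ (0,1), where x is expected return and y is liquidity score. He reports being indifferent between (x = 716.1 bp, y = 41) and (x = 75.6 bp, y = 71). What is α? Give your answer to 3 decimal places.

α ≈ 0.196

The Cobb–Douglas utilities coincide, so 716.1^α·41^(1−α) = 75.6^α·71^(1−α).
Taking logs: α·ln 716.1 + (1−α)·ln 41 = α·ln 75.6 + (1−α)·ln 71, i.e. α·2.248364 = (1−α)·0.549108.
With A = 2.248364 and B = 0.549108: α·A = (1−α)·B, so α = B/(A+B) = 0.549108/2.797472 ≈ 0.196.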